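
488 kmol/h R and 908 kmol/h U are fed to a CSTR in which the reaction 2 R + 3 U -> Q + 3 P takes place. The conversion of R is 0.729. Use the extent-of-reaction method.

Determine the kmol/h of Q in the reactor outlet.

R reacted = 0.729 × 488 = 355.8 kmol/h; ν_R = −2, so ξ = 355.8/2 = 177.9 kmol/h.
Outlet amounts (n = n₀ + ν ξ):
  R: 488 − 2(177.9) = 132.2
  U: 908 − 3(177.9) = 374.4
  Q: 0 + 1(177.9) = 177.9
  P: 0 + 3(177.9) = 533.6

178 kmol/h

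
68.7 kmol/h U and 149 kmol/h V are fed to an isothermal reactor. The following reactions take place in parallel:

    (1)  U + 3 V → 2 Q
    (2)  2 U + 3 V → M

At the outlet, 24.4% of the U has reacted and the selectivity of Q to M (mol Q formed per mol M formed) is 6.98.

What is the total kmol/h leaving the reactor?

184 kmol/h

Conversion of U: U consumed = 0.244 × 68.7 = 16.76 kmol/h = 1ξ₁ + 2ξ₂.
Selectivity: 2ξ₁ / (1ξ₂) = 6.98 → ξ₁ = 3.49 ξ₂.
Substitute: (1·3.49 + 2) ξ₂ = 16.76 → ξ₂ = 3.053 kmol/h, ξ₁ = 10.66 kmol/h.
Outlet amounts (n = n₀ + Σ ν·ξ):
  U: 68.7 − 1(10.66) − 2(3.053) = 51.94
  V: 149 − 3(10.66) − 3(3.053) = 107.9
  Q: 0 + 2(10.66) = 21.31
  M: 0 + 1(3.053) = 3.053
Total out = 51.94 + 107.9 + 21.31 + 3.053 = 184.2 kmol/h.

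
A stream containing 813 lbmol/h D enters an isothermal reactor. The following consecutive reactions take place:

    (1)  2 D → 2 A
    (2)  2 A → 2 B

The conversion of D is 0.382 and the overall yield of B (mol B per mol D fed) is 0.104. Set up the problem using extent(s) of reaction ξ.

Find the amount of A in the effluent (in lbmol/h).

Conversion of D: D consumed = 2ξ₁ = 0.382 × 813 → ξ₁ = 155.3 lbmol/h.
Yield of B: 2ξ₂ / 813 = 0.104 → ξ₂ = 42.28 lbmol/h.
Outlet amounts (n = n₀ + Σ ν·ξ):
  D: 813 − 2(155.3) = 502.4
  A: 0 + 2(155.3) − 2(42.28) = 226
  B: 0 + 2(42.28) = 84.55

226 lbmol/h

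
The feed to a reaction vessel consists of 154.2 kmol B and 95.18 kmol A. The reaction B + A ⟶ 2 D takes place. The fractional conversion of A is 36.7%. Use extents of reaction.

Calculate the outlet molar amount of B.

119 kmol

A reacted = 0.367 × 95.18 = 34.93 kmol; ν_A = −1, so ξ = 34.93/1 = 34.93 kmol.
Outlet amounts (n = n₀ + ν ξ):
  B: 154.2 − 1(34.93) = 119.3
  A: 95.18 − 1(34.93) = 60.25
  D: 0 + 2(34.93) = 69.86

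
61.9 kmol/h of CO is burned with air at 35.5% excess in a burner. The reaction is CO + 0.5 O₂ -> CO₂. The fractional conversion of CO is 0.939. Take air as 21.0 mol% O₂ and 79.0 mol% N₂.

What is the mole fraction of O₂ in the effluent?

0.0554

Stoichiometric O₂ = 0.5 × 61.9 = 30.95 kmol/h; O₂ fed = 30.95 × 1.355 = 41.94 kmol/h.
N₂ fed = 41.94 × 79/21 = 157.8 kmol/h.
Fuel reacted = 0.939 × 61.9 → ξ = 58.12 kmol/h.
Outlet (n = n₀ + ν ξ):
  CO: 61.9 − 1(58.12) = 3.776
  O₂: 41.94 − 0.5(58.12) = 12.88
  N₂: 157.8 (inert)
  CO₂: 0 + 1(58.12) = 58.12
Total out = 232.5 kmol/h; y_O₂ = 12.88 / 232.5 = 0.05537.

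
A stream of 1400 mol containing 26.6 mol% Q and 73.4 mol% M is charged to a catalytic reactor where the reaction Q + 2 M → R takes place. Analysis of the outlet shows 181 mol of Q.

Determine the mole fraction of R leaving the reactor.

For Q: n = n₀ − 1ξ → 181 = 372.4 − 1ξ, giving ξ = 191.4 mol.
Outlet amounts (n = n₀ + ν ξ):
  Q: 372.4 − 1(191.4) = 181
  M: 1028 − 2(191.4) = 644.8
  R: 0 + 1(191.4) = 191.4
Total out = 1017 mol; y_R = 191.4 / 1017 = 0.1882.

0.188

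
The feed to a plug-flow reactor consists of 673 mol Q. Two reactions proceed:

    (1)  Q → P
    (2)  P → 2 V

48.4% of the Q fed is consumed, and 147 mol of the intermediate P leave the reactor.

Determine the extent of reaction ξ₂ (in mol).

ξ₂ = 179 mol

Conversion of Q: Q consumed = 1ξ₁ = 0.484 × 673 → ξ₁ = 325.7 mol.
P balance: n_P = 0 + 1ξ₁ − 1ξ₂ = 147 → ξ₂ = (1·325.7 − 147)/1 = 178.7 mol.
Outlet amounts (n = n₀ + Σ ν·ξ):
  Q: 673 − 1(325.7) = 347.3
  P: 0 + 1(325.7) − 1(178.7) = 147
  V: 0 + 2(178.7) = 357.5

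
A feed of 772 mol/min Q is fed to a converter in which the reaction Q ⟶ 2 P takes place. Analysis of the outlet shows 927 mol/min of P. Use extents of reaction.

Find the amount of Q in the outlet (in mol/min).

308 mol/min

For P: n = n₀ + 2ξ → 927 = 0 + 2ξ, giving ξ = 463.5 mol/min.
Outlet amounts (n = n₀ + ν ξ):
  Q: 772 − 1(463.5) = 308.5
  P: 0 + 2(463.5) = 927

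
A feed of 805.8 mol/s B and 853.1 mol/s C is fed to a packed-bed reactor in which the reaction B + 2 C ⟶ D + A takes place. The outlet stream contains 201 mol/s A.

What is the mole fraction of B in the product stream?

For A: n = n₀ + 1ξ → 201 = 0 + 1ξ, giving ξ = 201 mol/s.
Outlet amounts (n = n₀ + ν ξ):
  B: 805.8 − 1(201) = 604.8
  C: 853.1 − 2(201) = 451.1
  D: 0 + 1(201) = 201
  A: 0 + 1(201) = 201
Total out = 1458 mol/s; y_B = 604.8 / 1458 = 0.4148.

0.415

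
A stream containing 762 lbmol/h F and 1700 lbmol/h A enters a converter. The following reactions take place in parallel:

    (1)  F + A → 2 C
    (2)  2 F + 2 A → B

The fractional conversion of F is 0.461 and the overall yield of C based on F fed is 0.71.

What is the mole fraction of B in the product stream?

0.0173

Yield of C: 2ξ₁ / 762 = 0.71 → ξ₁ = 270.5 lbmol/h.
Conversion of F: 1ξ₁ + 2ξ₂ = 0.461 × 762 = 351.3 → ξ₂ = 40.39 lbmol/h.
Outlet amounts (n = n₀ + Σ ν·ξ):
  F: 762 − 1(270.5) − 2(40.39) = 410.7
  A: 1700 − 1(270.5) − 2(40.39) = 1349
  C: 0 + 2(270.5) = 541
  B: 0 + 1(40.39) = 40.39
Total out = 2341 lbmol/h; y_B = 40.39 / 2341 = 0.01725.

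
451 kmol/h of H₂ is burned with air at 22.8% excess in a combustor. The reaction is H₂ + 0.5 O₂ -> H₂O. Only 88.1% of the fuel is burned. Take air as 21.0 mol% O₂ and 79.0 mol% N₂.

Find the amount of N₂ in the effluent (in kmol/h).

1040 kmol/h

Stoichiometric O₂ = 0.5 × 451 = 225.5 kmol/h; O₂ fed = 225.5 × 1.228 = 276.9 kmol/h.
N₂ fed = 276.9 × 79/21 = 1042 kmol/h.
Fuel reacted = 0.881 × 451 → ξ = 397.3 kmol/h.
Outlet (n = n₀ + ν ξ):
  H₂: 451 − 1(397.3) = 53.67
  O₂: 276.9 − 0.5(397.3) = 78.25
  N₂: 1042 (inert)
  H₂O: 0 + 1(397.3) = 397.3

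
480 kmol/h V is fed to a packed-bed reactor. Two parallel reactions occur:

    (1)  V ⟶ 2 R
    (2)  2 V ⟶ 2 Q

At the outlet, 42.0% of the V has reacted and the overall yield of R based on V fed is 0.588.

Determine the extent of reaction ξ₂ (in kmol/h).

Yield of R: 2ξ₁ / 480 = 0.588 → ξ₁ = 141.1 kmol/h.
Conversion of V: 1ξ₁ + 2ξ₂ = 0.42 × 480 = 201.6 → ξ₂ = 30.24 kmol/h.
Outlet amounts (n = n₀ + Σ ν·ξ):
  V: 480 − 1(141.1) − 2(30.24) = 278.4
  R: 0 + 2(141.1) = 282.2
  Q: 0 + 2(30.24) = 60.48

ξ₂ = 30.2 kmol/h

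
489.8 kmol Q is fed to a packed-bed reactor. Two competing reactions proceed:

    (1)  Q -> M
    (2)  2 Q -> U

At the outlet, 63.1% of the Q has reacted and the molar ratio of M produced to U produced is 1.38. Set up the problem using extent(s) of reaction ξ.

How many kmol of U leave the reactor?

91.4 kmol

Conversion of Q: Q consumed = 0.631 × 489.8 = 309.1 kmol = 1ξ₁ + 2ξ₂.
Selectivity: 1ξ₁ / (1ξ₂) = 1.38 → ξ₁ = 1.38 ξ₂.
Substitute: (1·1.38 + 2) ξ₂ = 309.1 → ξ₂ = 91.44 kmol, ξ₁ = 126.2 kmol.
Outlet amounts (n = n₀ + Σ ν·ξ):
  Q: 489.8 − 1(126.2) − 2(91.44) = 180.7
  M: 0 + 1(126.2) = 126.2
  U: 0 + 1(91.44) = 91.44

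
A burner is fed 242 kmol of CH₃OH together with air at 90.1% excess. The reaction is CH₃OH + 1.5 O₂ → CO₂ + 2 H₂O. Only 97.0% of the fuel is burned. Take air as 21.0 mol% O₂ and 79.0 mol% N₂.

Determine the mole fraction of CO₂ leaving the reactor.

Stoichiometric O₂ = 1.5 × 242 = 363 kmol; O₂ fed = 363 × 1.901 = 690.1 kmol.
N₂ fed = 690.1 × 79/21 = 2596 kmol.
Fuel reacted = 0.97 × 242 → ξ = 234.7 kmol.
Outlet (n = n₀ + ν ξ):
  CH₃OH: 242 − 1(234.7) = 7.26
  O₂: 690.1 − 1.5(234.7) = 338
  N₂: 2596 (inert)
  CO₂: 0 + 1(234.7) = 234.7
  H₂O: 0 + 2(234.7) = 469.5
Total out = 3645 kmol; y_CO₂ = 234.7 / 3645 = 0.06439.

0.0644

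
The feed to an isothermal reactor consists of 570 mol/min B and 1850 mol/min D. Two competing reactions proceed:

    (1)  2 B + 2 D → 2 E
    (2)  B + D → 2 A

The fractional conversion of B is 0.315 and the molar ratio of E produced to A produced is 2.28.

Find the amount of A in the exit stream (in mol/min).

Conversion of B: B consumed = 0.315 × 570 = 179.6 mol/min = 2ξ₁ + 1ξ₂.
Selectivity: 2ξ₁ / (2ξ₂) = 2.28 → ξ₁ = 2.28 ξ₂.
Substitute: (2·2.28 + 1) ξ₂ = 179.6 → ξ₂ = 32.29 mol/min, ξ₁ = 73.63 mol/min.
Outlet amounts (n = n₀ + Σ ν·ξ):
  B: 570 − 2(73.63) − 1(32.29) = 390.4
  D: 1850 − 2(73.63) − 1(32.29) = 1670
  E: 0 + 2(73.63) = 147.3
  A: 0 + 2(32.29) = 64.59

64.6 mol/min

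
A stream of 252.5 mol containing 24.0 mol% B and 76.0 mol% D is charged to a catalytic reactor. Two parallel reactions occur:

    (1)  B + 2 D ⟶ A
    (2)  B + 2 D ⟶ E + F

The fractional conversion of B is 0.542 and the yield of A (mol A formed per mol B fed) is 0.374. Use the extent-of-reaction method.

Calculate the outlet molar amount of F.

10.2 mol

Yield of A: 1ξ₁ / 60.6 = 0.374 → ξ₁ = 22.66 mol.
Conversion of B: 1ξ₁ + 1ξ₂ = 0.542 × 60.6 = 32.85 → ξ₂ = 10.18 mol.
Outlet amounts (n = n₀ + Σ ν·ξ):
  B: 60.6 − 1(22.66) − 1(10.18) = 27.75
  D: 191.9 − 2(22.66) − 2(10.18) = 126.2
  A: 0 + 1(22.66) = 22.66
  E: 0 + 1(10.18) = 10.18
  F: 0 + 1(10.18) = 10.18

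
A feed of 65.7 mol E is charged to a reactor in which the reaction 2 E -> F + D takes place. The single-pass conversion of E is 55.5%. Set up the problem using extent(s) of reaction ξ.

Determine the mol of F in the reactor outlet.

E reacted = 0.555 × 65.7 = 36.46 mol; ν_E = −2, so ξ = 36.46/2 = 18.23 mol.
Outlet amounts (n = n₀ + ν ξ):
  E: 65.7 − 2(18.23) = 29.24
  F: 0 + 1(18.23) = 18.23
  D: 0 + 1(18.23) = 18.23

18.2 mol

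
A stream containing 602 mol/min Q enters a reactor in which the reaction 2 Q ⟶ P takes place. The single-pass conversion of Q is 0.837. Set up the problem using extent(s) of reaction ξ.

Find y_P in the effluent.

0.72

Q reacted = 0.837 × 602 = 503.9 mol/min; ν_Q = −2, so ξ = 503.9/2 = 251.9 mol/min.
Outlet amounts (n = n₀ + ν ξ):
  Q: 602 − 2(251.9) = 98.13
  P: 0 + 1(251.9) = 251.9
Total out = 350.1 mol/min; y_P = 251.9 / 350.1 = 0.7197.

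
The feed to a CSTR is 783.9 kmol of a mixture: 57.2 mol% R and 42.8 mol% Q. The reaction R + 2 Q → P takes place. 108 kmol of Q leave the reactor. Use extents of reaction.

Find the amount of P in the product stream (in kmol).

For Q: n = n₀ − 2ξ → 108 = 335.5 − 2ξ, giving ξ = 113.8 kmol.
Outlet amounts (n = n₀ + ν ξ):
  R: 448.4 − 1(113.8) = 334.6
  Q: 335.5 − 2(113.8) = 108
  P: 0 + 1(113.8) = 113.8

114 kmol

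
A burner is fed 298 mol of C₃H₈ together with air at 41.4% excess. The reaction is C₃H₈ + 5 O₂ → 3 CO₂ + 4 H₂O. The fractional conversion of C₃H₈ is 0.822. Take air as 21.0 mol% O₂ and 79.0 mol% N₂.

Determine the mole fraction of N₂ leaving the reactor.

0.749

Stoichiometric O₂ = 5 × 298 = 1490 mol; O₂ fed = 1490 × 1.414 = 2107 mol.
N₂ fed = 2107 × 79/21 = 7926 mol.
Fuel reacted = 0.822 × 298 → ξ = 245 mol.
Outlet (n = n₀ + ν ξ):
  C₃H₈: 298 − 1(245) = 53.04
  O₂: 2107 − 5(245) = 882.1
  N₂: 7926 (inert)
  CO₂: 0 + 3(245) = 734.9
  H₂O: 0 + 4(245) = 979.8
Total out = 10580 mol; y_N₂ = 7926 / 10580 = 0.7494.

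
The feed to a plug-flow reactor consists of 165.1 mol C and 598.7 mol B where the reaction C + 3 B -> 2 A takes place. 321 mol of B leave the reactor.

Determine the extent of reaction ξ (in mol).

ξ = 92.6 mol

For B: n = n₀ − 3ξ → 321 = 598.7 − 3ξ, giving ξ = 92.57 mol.
Outlet amounts (n = n₀ + ν ξ):
  C: 165.1 − 1(92.57) = 72.53
  B: 598.7 − 3(92.57) = 321
  A: 0 + 2(92.57) = 185.1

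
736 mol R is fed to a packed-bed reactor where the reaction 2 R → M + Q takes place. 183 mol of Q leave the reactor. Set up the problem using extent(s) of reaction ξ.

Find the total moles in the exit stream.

For Q: n = n₀ + 1ξ → 183 = 0 + 1ξ, giving ξ = 183 mol.
Outlet amounts (n = n₀ + ν ξ):
  R: 736 − 2(183) = 370
  M: 0 + 1(183) = 183
  Q: 0 + 1(183) = 183
Total out = 370 + 183 + 183 = 736 mol.

736 mol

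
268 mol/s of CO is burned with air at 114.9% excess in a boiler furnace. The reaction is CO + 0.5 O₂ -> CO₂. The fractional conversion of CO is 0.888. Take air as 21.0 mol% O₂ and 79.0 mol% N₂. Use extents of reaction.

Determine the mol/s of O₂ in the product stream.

Stoichiometric O₂ = 0.5 × 268 = 134 mol/s; O₂ fed = 134 × 2.149 = 288 mol/s.
N₂ fed = 288 × 79/21 = 1083 mol/s.
Fuel reacted = 0.888 × 268 → ξ = 238 mol/s.
Outlet (n = n₀ + ν ξ):
  CO: 268 − 1(238) = 30.02
  O₂: 288 − 0.5(238) = 169
  N₂: 1083 (inert)
  CO₂: 0 + 1(238) = 238

169 mol/s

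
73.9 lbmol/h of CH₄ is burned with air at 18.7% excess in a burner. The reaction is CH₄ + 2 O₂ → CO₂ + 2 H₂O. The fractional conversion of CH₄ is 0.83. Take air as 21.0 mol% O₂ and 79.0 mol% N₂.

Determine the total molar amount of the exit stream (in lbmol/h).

Stoichiometric O₂ = 2 × 73.9 = 147.8 lbmol/h; O₂ fed = 147.8 × 1.187 = 175.4 lbmol/h.
N₂ fed = 175.4 × 79/21 = 660 lbmol/h.
Fuel reacted = 0.83 × 73.9 → ξ = 61.34 lbmol/h.
Outlet (n = n₀ + ν ξ):
  CH₄: 73.9 − 1(61.34) = 12.56
  O₂: 175.4 − 2(61.34) = 52.76
  N₂: 660 (inert)
  CO₂: 0 + 1(61.34) = 61.34
  H₂O: 0 + 2(61.34) = 122.7
Total out = 12.56 + 52.76 + 660 + 61.34 + 122.7 = 909.3 lbmol/h.

909 lbmol/h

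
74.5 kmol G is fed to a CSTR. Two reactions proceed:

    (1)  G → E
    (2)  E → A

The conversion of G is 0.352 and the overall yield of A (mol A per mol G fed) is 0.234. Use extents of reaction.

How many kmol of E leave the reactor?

8.79 kmol

Conversion of G: G consumed = 1ξ₁ = 0.352 × 74.5 → ξ₁ = 26.22 kmol.
Yield of A: 1ξ₂ / 74.5 = 0.234 → ξ₂ = 17.43 kmol.
Outlet amounts (n = n₀ + Σ ν·ξ):
  G: 74.5 − 1(26.22) = 48.28
  E: 0 + 1(26.22) − 1(17.43) = 8.791
  A: 0 + 1(17.43) = 17.43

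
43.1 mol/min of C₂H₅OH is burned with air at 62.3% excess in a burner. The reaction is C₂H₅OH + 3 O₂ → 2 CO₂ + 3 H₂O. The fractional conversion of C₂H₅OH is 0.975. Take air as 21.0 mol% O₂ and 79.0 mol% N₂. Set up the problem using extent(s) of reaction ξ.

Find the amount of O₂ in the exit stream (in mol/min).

83.8 mol/min

Stoichiometric O₂ = 3 × 43.1 = 129.3 mol/min; O₂ fed = 129.3 × 1.623 = 209.9 mol/min.
N₂ fed = 209.9 × 79/21 = 789.5 mol/min.
Fuel reacted = 0.975 × 43.1 → ξ = 42.02 mol/min.
Outlet (n = n₀ + ν ξ):
  C₂H₅OH: 43.1 − 1(42.02) = 1.078
  O₂: 209.9 − 3(42.02) = 83.79
  N₂: 789.5 (inert)
  CO₂: 0 + 2(42.02) = 84.05
  H₂O: 0 + 3(42.02) = 126.1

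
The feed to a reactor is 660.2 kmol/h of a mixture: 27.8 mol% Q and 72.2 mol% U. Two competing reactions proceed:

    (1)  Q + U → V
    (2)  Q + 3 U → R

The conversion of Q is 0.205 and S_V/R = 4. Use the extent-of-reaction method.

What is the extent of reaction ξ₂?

Conversion of Q: Q consumed = 0.205 × 183.5 = 37.62 kmol/h = 1ξ₁ + 1ξ₂.
Selectivity: 1ξ₁ / (1ξ₂) = 4 → ξ₁ = 4 ξ₂.
Substitute: (1·4 + 1) ξ₂ = 37.62 → ξ₂ = 7.525 kmol/h, ξ₁ = 30.1 kmol/h.
Outlet amounts (n = n₀ + Σ ν·ξ):
  Q: 183.5 − 1(30.1) − 1(7.525) = 145.9
  U: 476.7 − 1(30.1) − 3(7.525) = 424
  V: 0 + 1(30.1) = 30.1
  R: 0 + 1(7.525) = 7.525

ξ₂ = 7.52 kmol/h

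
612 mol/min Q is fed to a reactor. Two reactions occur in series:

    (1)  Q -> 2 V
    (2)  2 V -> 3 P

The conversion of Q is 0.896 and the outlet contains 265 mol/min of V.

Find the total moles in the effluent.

1580 mol/min

Conversion of Q: Q consumed = 1ξ₁ = 0.896 × 612 → ξ₁ = 548.4 mol/min.
V balance: n_V = 0 + 2ξ₁ − 2ξ₂ = 265 → ξ₂ = (2·548.4 − 265)/2 = 415.9 mol/min.
Outlet amounts (n = n₀ + Σ ν·ξ):
  Q: 612 − 1(548.4) = 63.65
  V: 0 + 2(548.4) − 2(415.9) = 265
  P: 0 + 3(415.9) = 1248
Total out = 63.65 + 265 + 1248 = 1576 mol/min.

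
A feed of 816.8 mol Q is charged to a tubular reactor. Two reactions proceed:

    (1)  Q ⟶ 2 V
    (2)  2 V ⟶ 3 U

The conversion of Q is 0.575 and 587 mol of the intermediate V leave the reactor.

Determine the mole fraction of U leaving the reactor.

0.361

Conversion of Q: Q consumed = 1ξ₁ = 0.575 × 816.8 → ξ₁ = 469.7 mol.
V balance: n_V = 0 + 2ξ₁ − 2ξ₂ = 587 → ξ₂ = (2·469.7 − 587)/2 = 176.2 mol.
Outlet amounts (n = n₀ + Σ ν·ξ):
  Q: 816.8 − 1(469.7) = 347.1
  V: 0 + 2(469.7) − 2(176.2) = 587
  U: 0 + 3(176.2) = 528.5
Total out = 1463 mol; y_U = 528.5 / 1463 = 0.3613.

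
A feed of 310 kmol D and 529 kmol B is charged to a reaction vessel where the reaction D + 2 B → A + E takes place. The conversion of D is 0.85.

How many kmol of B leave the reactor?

2 kmol

D reacted = 0.85 × 310 = 263.5 kmol; ν_D = −1, so ξ = 263.5/1 = 263.5 kmol.
Outlet amounts (n = n₀ + ν ξ):
  D: 310 − 1(263.5) = 46.5
  B: 529 − 2(263.5) = 2
  A: 0 + 1(263.5) = 263.5
  E: 0 + 1(263.5) = 263.5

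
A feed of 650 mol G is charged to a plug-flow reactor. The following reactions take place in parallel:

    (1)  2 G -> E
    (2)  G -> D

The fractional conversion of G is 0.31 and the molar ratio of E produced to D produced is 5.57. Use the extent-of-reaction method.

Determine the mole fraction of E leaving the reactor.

0.166

Conversion of G: G consumed = 0.31 × 650 = 201.5 mol = 2ξ₁ + 1ξ₂.
Selectivity: 1ξ₁ / (1ξ₂) = 5.57 → ξ₁ = 5.57 ξ₂.
Substitute: (2·5.57 + 1) ξ₂ = 201.5 → ξ₂ = 16.6 mol, ξ₁ = 92.45 mol.
Outlet amounts (n = n₀ + Σ ν·ξ):
  G: 650 − 2(92.45) − 1(16.6) = 448.5
  E: 0 + 1(92.45) = 92.45
  D: 0 + 1(16.6) = 16.6
Total out = 557.5 mol; y_E = 92.45 / 557.5 = 0.1658.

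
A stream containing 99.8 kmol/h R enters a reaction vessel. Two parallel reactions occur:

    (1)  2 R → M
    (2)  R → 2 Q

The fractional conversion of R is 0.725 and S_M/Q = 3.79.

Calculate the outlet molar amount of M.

33.9 kmol/h

Conversion of R: R consumed = 0.725 × 99.8 = 72.35 kmol/h = 2ξ₁ + 1ξ₂.
Selectivity: 1ξ₁ / (2ξ₂) = 3.79 → ξ₁ = 7.58 ξ₂.
Substitute: (2·7.58 + 1) ξ₂ = 72.35 → ξ₂ = 4.477 kmol/h, ξ₁ = 33.94 kmol/h.
Outlet amounts (n = n₀ + Σ ν·ξ):
  R: 99.8 − 2(33.94) − 1(4.477) = 27.45
  M: 0 + 1(33.94) = 33.94
  Q: 0 + 2(4.477) = 8.955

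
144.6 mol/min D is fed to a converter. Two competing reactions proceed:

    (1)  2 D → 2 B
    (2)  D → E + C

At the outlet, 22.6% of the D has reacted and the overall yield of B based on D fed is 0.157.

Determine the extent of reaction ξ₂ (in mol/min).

Yield of B: 2ξ₁ / 144.6 = 0.157 → ξ₁ = 11.35 mol/min.
Conversion of D: 2ξ₁ + 1ξ₂ = 0.226 × 144.6 = 32.68 → ξ₂ = 9.977 mol/min.
Outlet amounts (n = n₀ + Σ ν·ξ):
  D: 144.6 − 2(11.35) − 1(9.977) = 111.9
  B: 0 + 2(11.35) = 22.7
  E: 0 + 1(9.977) = 9.977
  C: 0 + 1(9.977) = 9.977

ξ₂ = 9.98 mol/min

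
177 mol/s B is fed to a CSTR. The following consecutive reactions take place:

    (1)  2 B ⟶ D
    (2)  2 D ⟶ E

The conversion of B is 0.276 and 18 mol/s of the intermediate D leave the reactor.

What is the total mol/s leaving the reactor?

149 mol/s

Conversion of B: B consumed = 2ξ₁ = 0.276 × 177 → ξ₁ = 24.43 mol/s.
D balance: n_D = 0 + 1ξ₁ − 2ξ₂ = 18 → ξ₂ = (1·24.43 − 18)/2 = 3.213 mol/s.
Outlet amounts (n = n₀ + Σ ν·ξ):
  B: 177 − 2(24.43) = 128.1
  D: 0 + 1(24.43) − 2(3.213) = 18
  E: 0 + 1(3.213) = 3.213
Total out = 128.1 + 18 + 3.213 = 149.4 mol/s.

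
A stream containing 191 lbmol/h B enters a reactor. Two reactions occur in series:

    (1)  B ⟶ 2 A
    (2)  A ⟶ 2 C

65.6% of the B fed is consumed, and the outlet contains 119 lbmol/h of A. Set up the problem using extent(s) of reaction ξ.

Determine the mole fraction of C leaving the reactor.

0.588

Conversion of B: B consumed = 1ξ₁ = 0.656 × 191 → ξ₁ = 125.3 lbmol/h.
A balance: n_A = 0 + 2ξ₁ − 1ξ₂ = 119 → ξ₂ = (2·125.3 − 119)/1 = 131.6 lbmol/h.
Outlet amounts (n = n₀ + Σ ν·ξ):
  B: 191 − 1(125.3) = 65.7
  A: 0 + 2(125.3) − 1(131.6) = 119
  C: 0 + 2(131.6) = 263.2
Total out = 447.9 lbmol/h; y_C = 263.2 / 447.9 = 0.5876.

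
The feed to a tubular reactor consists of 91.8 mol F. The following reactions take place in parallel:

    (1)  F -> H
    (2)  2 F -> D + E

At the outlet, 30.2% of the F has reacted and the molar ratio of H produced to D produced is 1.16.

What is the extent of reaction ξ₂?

ξ₂ = 8.77 mol

Conversion of F: F consumed = 0.302 × 91.8 = 27.72 mol = 1ξ₁ + 2ξ₂.
Selectivity: 1ξ₁ / (1ξ₂) = 1.16 → ξ₁ = 1.16 ξ₂.
Substitute: (1·1.16 + 2) ξ₂ = 27.72 → ξ₂ = 8.773 mol, ξ₁ = 10.18 mol.
Outlet amounts (n = n₀ + Σ ν·ξ):
  F: 91.8 − 1(10.18) − 2(8.773) = 64.08
  H: 0 + 1(10.18) = 10.18
  D: 0 + 1(8.773) = 8.773
  E: 0 + 1(8.773) = 8.773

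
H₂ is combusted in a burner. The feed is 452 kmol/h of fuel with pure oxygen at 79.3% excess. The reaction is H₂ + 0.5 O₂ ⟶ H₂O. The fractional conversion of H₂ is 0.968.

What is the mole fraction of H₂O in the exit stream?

Stoichiometric O₂ = 0.5 × 452 = 226 kmol/h; O₂ fed = 226 × 1.793 = 405.2 kmol/h.
Fuel reacted = 0.968 × 452 → ξ = 437.5 kmol/h.
Outlet (n = n₀ + ν ξ):
  H₂: 452 − 1(437.5) = 14.46
  O₂: 405.2 − 0.5(437.5) = 186.4
  H₂O: 0 + 1(437.5) = 437.5
Total out = 638.4 kmol/h; y_H₂O = 437.5 / 638.4 = 0.6853.

0.685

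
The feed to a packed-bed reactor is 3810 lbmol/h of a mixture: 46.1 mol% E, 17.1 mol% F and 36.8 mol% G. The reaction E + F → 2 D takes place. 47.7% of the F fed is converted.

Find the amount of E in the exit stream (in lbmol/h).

1450 lbmol/h

F reacted = 0.477 × 651.5 = 310.8 lbmol/h; ν_F = −1, so ξ = 310.8/1 = 310.8 lbmol/h.
Outlet amounts (n = n₀ + ν ξ):
  E: 1756 − 1(310.8) = 1446
  F: 651.5 − 1(310.8) = 340.7
  D: 0 + 2(310.8) = 621.5
  G: 1402 (inert)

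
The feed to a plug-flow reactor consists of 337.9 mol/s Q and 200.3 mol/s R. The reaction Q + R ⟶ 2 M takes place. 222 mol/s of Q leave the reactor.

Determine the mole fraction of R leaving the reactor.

0.157

For Q: n = n₀ − 1ξ → 222 = 337.9 − 1ξ, giving ξ = 115.9 mol/s.
Outlet amounts (n = n₀ + ν ξ):
  Q: 337.9 − 1(115.9) = 222
  R: 200.3 − 1(115.9) = 84.4
  M: 0 + 2(115.9) = 231.8
Total out = 538.2 mol/s; y_R = 84.4 / 538.2 = 0.1568.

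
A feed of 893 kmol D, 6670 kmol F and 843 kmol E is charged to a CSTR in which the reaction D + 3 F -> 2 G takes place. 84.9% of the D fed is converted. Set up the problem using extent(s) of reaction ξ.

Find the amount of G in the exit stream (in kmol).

1520 kmol

D reacted = 0.849 × 893 = 758.2 kmol; ν_D = −1, so ξ = 758.2/1 = 758.2 kmol.
Outlet amounts (n = n₀ + ν ξ):
  D: 893 − 1(758.2) = 134.8
  F: 6670 − 3(758.2) = 4396
  G: 0 + 2(758.2) = 1516
  E: 843 (inert)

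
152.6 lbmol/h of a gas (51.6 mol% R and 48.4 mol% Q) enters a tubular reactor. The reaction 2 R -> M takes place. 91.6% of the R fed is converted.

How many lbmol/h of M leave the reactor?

R reacted = 0.916 × 78.74 = 72.13 lbmol/h; ν_R = −2, so ξ = 72.13/2 = 36.06 lbmol/h.
Outlet amounts (n = n₀ + ν ξ):
  R: 78.74 − 2(36.06) = 6.614
  M: 0 + 1(36.06) = 36.06
  Q: 73.86 (inert)

36.1 lbmol/h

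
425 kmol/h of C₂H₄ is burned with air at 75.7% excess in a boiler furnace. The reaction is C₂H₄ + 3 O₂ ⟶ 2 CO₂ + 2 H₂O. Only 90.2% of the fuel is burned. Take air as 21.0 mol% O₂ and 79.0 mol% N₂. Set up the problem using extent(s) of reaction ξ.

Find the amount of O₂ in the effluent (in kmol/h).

1090 kmol/h

Stoichiometric O₂ = 3 × 425 = 1275 kmol/h; O₂ fed = 1275 × 1.757 = 2240 kmol/h.
N₂ fed = 2240 × 79/21 = 8427 kmol/h.
Fuel reacted = 0.902 × 425 → ξ = 383.4 kmol/h.
Outlet (n = n₀ + ν ξ):
  C₂H₄: 425 − 1(383.4) = 41.65
  O₂: 2240 − 3(383.4) = 1090
  N₂: 8427 (inert)
  CO₂: 0 + 2(383.4) = 766.7
  H₂O: 0 + 2(383.4) = 766.7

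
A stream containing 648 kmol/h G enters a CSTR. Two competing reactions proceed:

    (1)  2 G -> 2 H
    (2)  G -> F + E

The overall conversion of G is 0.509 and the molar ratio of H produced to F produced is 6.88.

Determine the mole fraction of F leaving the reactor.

Conversion of G: G consumed = 0.509 × 648 = 329.8 kmol/h = 2ξ₁ + 1ξ₂.
Selectivity: 2ξ₁ / (1ξ₂) = 6.88 → ξ₁ = 3.44 ξ₂.
Substitute: (2·3.44 + 1) ξ₂ = 329.8 → ξ₂ = 41.86 kmol/h, ξ₁ = 144 kmol/h.
Outlet amounts (n = n₀ + Σ ν·ξ):
  G: 648 − 2(144) − 1(41.86) = 318.2
  H: 0 + 2(144) = 288
  F: 0 + 1(41.86) = 41.86
  E: 0 + 1(41.86) = 41.86
Total out = 689.9 kmol/h; y_F = 41.86 / 689.9 = 0.06067.

0.0607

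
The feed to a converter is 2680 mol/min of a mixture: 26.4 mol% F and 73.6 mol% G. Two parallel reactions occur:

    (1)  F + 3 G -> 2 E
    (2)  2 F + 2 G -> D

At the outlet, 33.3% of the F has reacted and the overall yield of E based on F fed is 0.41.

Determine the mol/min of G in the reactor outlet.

Yield of E: 2ξ₁ / 707.5 = 0.41 → ξ₁ = 145 mol/min.
Conversion of F: 1ξ₁ + 2ξ₂ = 0.333 × 707.5 = 235.6 → ξ₂ = 45.28 mol/min.
Outlet amounts (n = n₀ + Σ ν·ξ):
  F: 707.5 − 1(145) − 2(45.28) = 471.9
  G: 1972 − 3(145) − 2(45.28) = 1447
  E: 0 + 2(145) = 290.1
  D: 0 + 1(45.28) = 45.28

1450 mol/min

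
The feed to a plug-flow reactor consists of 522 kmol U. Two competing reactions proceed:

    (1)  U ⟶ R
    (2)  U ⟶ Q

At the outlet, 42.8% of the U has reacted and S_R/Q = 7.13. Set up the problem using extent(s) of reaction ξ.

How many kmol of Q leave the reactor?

27.5 kmol

Conversion of U: U consumed = 0.428 × 522 = 223.4 kmol = 1ξ₁ + 1ξ₂.
Selectivity: 1ξ₁ / (1ξ₂) = 7.13 → ξ₁ = 7.13 ξ₂.
Substitute: (1·7.13 + 1) ξ₂ = 223.4 → ξ₂ = 27.48 kmol, ξ₁ = 195.9 kmol.
Outlet amounts (n = n₀ + Σ ν·ξ):
  U: 522 − 1(195.9) − 1(27.48) = 298.6
  R: 0 + 1(195.9) = 195.9
  Q: 0 + 1(27.48) = 27.48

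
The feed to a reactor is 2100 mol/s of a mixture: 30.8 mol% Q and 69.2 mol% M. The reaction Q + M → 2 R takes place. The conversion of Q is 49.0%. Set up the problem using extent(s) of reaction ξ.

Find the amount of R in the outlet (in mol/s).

Q reacted = 0.49 × 646.8 = 316.9 mol/s; ν_Q = −1, so ξ = 316.9/1 = 316.9 mol/s.
Outlet amounts (n = n₀ + ν ξ):
  Q: 646.8 − 1(316.9) = 329.9
  M: 1453 − 1(316.9) = 1136
  R: 0 + 2(316.9) = 633.9

634 mol/s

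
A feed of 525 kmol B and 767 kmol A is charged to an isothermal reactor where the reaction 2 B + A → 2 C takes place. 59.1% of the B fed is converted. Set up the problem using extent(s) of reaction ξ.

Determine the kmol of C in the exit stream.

B reacted = 0.591 × 525 = 310.3 kmol; ν_B = −2, so ξ = 310.3/2 = 155.1 kmol.
Outlet amounts (n = n₀ + ν ξ):
  B: 525 − 2(155.1) = 214.7
  A: 767 − 1(155.1) = 611.9
  C: 0 + 2(155.1) = 310.3

310 kmol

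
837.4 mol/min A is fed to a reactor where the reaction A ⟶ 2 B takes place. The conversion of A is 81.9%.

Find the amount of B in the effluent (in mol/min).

A reacted = 0.819 × 837.4 = 685.8 mol/min; ν_A = −1, so ξ = 685.8/1 = 685.8 mol/min.
Outlet amounts (n = n₀ + ν ξ):
  A: 837.4 − 1(685.8) = 151.6
  B: 0 + 2(685.8) = 1372

1370 mol/min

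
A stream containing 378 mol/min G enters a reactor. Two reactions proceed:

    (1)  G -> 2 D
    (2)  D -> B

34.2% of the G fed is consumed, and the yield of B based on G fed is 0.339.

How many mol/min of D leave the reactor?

Conversion of G: G consumed = 1ξ₁ = 0.342 × 378 → ξ₁ = 129.3 mol/min.
Yield of B: 1ξ₂ / 378 = 0.339 → ξ₂ = 128.1 mol/min.
Outlet amounts (n = n₀ + Σ ν·ξ):
  G: 378 − 1(129.3) = 248.7
  D: 0 + 2(129.3) − 1(128.1) = 130.4
  B: 0 + 1(128.1) = 128.1

130 mol/min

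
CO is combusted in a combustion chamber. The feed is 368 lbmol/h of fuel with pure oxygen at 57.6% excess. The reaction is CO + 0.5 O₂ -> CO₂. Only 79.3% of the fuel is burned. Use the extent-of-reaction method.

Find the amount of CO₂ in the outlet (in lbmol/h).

292 lbmol/h

Stoichiometric O₂ = 0.5 × 368 = 184 lbmol/h; O₂ fed = 184 × 1.576 = 290 lbmol/h.
Fuel reacted = 0.793 × 368 → ξ = 291.8 lbmol/h.
Outlet (n = n₀ + ν ξ):
  CO: 368 − 1(291.8) = 76.18
  O₂: 290 − 0.5(291.8) = 144.1
  CO₂: 0 + 1(291.8) = 291.8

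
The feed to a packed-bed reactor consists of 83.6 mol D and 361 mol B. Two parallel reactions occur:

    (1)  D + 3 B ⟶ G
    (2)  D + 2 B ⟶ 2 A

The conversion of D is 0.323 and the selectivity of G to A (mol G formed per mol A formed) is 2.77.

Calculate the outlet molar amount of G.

Conversion of D: D consumed = 0.323 × 83.6 = 27 mol = 1ξ₁ + 1ξ₂.
Selectivity: 1ξ₁ / (2ξ₂) = 2.77 → ξ₁ = 5.54 ξ₂.
Substitute: (1·5.54 + 1) ξ₂ = 27 → ξ₂ = 4.129 mol, ξ₁ = 22.87 mol.
Outlet amounts (n = n₀ + Σ ν·ξ):
  D: 83.6 − 1(22.87) − 1(4.129) = 56.6
  B: 361 − 3(22.87) − 2(4.129) = 284.1
  G: 0 + 1(22.87) = 22.87
  A: 0 + 2(4.129) = 8.258

22.9 mol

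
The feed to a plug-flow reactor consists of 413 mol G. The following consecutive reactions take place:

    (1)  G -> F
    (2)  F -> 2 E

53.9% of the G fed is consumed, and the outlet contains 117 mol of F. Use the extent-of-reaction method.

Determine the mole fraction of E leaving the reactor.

Conversion of G: G consumed = 1ξ₁ = 0.539 × 413 → ξ₁ = 222.6 mol.
F balance: n_F = 0 + 1ξ₁ − 1ξ₂ = 117 → ξ₂ = (1·222.6 − 117)/1 = 105.6 mol.
Outlet amounts (n = n₀ + Σ ν·ξ):
  G: 413 − 1(222.6) = 190.4
  F: 0 + 1(222.6) − 1(105.6) = 117
  E: 0 + 2(105.6) = 211.2
Total out = 518.6 mol; y_E = 211.2 / 518.6 = 0.4073.

0.407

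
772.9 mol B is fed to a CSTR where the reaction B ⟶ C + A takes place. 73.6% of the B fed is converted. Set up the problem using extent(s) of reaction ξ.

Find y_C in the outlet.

B reacted = 0.736 × 772.9 = 568.9 mol; ν_B = −1, so ξ = 568.9/1 = 568.9 mol.
Outlet amounts (n = n₀ + ν ξ):
  B: 772.9 − 1(568.9) = 204
  C: 0 + 1(568.9) = 568.9
  A: 0 + 1(568.9) = 568.9
Total out = 1342 mol; y_C = 568.9 / 1342 = 0.424.

0.424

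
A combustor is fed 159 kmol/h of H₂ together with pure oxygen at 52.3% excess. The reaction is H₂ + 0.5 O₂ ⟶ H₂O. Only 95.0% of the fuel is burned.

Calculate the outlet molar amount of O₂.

Stoichiometric O₂ = 0.5 × 159 = 79.5 kmol/h; O₂ fed = 79.5 × 1.523 = 121.1 kmol/h.
Fuel reacted = 0.95 × 159 → ξ = 151 kmol/h.
Outlet (n = n₀ + ν ξ):
  H₂: 159 − 1(151) = 7.95
  O₂: 121.1 − 0.5(151) = 45.55
  H₂O: 0 + 1(151) = 151

45.6 kmol/h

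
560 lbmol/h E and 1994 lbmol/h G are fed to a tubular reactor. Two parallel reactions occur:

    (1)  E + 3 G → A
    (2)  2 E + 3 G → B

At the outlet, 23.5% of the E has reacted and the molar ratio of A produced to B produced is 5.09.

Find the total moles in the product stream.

2200 lbmol/h

Conversion of E: E consumed = 0.235 × 560 = 131.6 lbmol/h = 1ξ₁ + 2ξ₂.
Selectivity: 1ξ₁ / (1ξ₂) = 5.09 → ξ₁ = 5.09 ξ₂.
Substitute: (1·5.09 + 2) ξ₂ = 131.6 → ξ₂ = 18.56 lbmol/h, ξ₁ = 94.48 lbmol/h.
Outlet amounts (n = n₀ + Σ ν·ξ):
  E: 560 − 1(94.48) − 2(18.56) = 428.4
  G: 1994 − 3(94.48) − 3(18.56) = 1655
  A: 0 + 1(94.48) = 94.48
  B: 0 + 1(18.56) = 18.56
Total out = 428.4 + 1655 + 94.48 + 18.56 = 2196 lbmol/h.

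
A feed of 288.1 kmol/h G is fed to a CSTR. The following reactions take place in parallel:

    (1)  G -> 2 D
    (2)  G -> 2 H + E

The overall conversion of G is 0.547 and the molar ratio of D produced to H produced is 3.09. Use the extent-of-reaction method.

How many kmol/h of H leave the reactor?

Conversion of G: G consumed = 0.547 × 288.1 = 157.6 kmol/h = 1ξ₁ + 1ξ₂.
Selectivity: 2ξ₁ / (2ξ₂) = 3.09 → ξ₁ = 3.09 ξ₂.
Substitute: (1·3.09 + 1) ξ₂ = 157.6 → ξ₂ = 38.53 kmol/h, ξ₁ = 119.1 kmol/h.
Outlet amounts (n = n₀ + Σ ν·ξ):
  G: 288.1 − 1(119.1) − 1(38.53) = 130.5
  D: 0 + 2(119.1) = 238.1
  H: 0 + 2(38.53) = 77.06
  E: 0 + 1(38.53) = 38.53

77.1 kmol/h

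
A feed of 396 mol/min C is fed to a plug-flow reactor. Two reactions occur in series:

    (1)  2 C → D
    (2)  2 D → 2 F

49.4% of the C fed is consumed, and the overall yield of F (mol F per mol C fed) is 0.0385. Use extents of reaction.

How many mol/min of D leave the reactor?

Conversion of C: C consumed = 2ξ₁ = 0.494 × 396 → ξ₁ = 97.81 mol/min.
Yield of F: 2ξ₂ / 396 = 0.0385 → ξ₂ = 7.623 mol/min.
Outlet amounts (n = n₀ + Σ ν·ξ):
  C: 396 − 2(97.81) = 200.4
  D: 0 + 1(97.81) − 2(7.623) = 82.57
  F: 0 + 2(7.623) = 15.25

82.6 mol/min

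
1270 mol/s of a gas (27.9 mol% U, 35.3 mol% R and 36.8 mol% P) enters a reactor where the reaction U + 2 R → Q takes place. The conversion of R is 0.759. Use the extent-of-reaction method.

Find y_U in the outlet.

R reacted = 0.759 × 448.3 = 340.3 mol/s; ν_R = −2, so ξ = 340.3/2 = 170.1 mol/s.
Outlet amounts (n = n₀ + ν ξ):
  U: 354.3 − 1(170.1) = 184.2
  R: 448.3 − 2(170.1) = 108
  Q: 0 + 1(170.1) = 170.1
  P: 467.4 (inert)
Total out = 929.7 mol/s; y_U = 184.2 / 929.7 = 0.1981.

0.198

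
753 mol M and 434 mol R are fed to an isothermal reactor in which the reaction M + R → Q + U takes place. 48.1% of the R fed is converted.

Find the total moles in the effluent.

1190 mol

R reacted = 0.481 × 434 = 208.8 mol; ν_R = −1, so ξ = 208.8/1 = 208.8 mol.
Outlet amounts (n = n₀ + ν ξ):
  M: 753 − 1(208.8) = 544.2
  R: 434 − 1(208.8) = 225.2
  Q: 0 + 1(208.8) = 208.8
  U: 0 + 1(208.8) = 208.8
Total out = 544.2 + 225.2 + 208.8 + 208.8 = 1187 mol.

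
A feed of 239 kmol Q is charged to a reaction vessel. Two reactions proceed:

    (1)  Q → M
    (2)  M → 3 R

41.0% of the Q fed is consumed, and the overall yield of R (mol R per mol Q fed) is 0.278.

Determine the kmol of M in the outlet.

Conversion of Q: Q consumed = 1ξ₁ = 0.41 × 239 → ξ₁ = 97.99 kmol.
Yield of R: 3ξ₂ / 239 = 0.278 → ξ₂ = 22.15 kmol.
Outlet amounts (n = n₀ + Σ ν·ξ):
  Q: 239 − 1(97.99) = 141
  M: 0 + 1(97.99) − 1(22.15) = 75.84
  R: 0 + 3(22.15) = 66.44

75.8 kmol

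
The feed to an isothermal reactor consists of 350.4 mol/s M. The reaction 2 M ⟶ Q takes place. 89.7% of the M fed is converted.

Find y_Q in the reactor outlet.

0.813

M reacted = 0.897 × 350.4 = 314.3 mol/s; ν_M = −2, so ξ = 314.3/2 = 157.2 mol/s.
Outlet amounts (n = n₀ + ν ξ):
  M: 350.4 − 2(157.2) = 36.09
  Q: 0 + 1(157.2) = 157.2
Total out = 193.2 mol/s; y_Q = 157.2 / 193.2 = 0.8132.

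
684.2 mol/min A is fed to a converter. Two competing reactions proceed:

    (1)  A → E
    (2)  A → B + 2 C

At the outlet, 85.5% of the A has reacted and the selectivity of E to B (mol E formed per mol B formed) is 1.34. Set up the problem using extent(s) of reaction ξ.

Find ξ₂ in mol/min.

Conversion of A: A consumed = 0.855 × 684.2 = 585 mol/min = 1ξ₁ + 1ξ₂.
Selectivity: 1ξ₁ / (1ξ₂) = 1.34 → ξ₁ = 1.34 ξ₂.
Substitute: (1·1.34 + 1) ξ₂ = 585 → ξ₂ = 250 mol/min, ξ₁ = 335 mol/min.
Outlet amounts (n = n₀ + Σ ν·ξ):
  A: 684.2 − 1(335) − 1(250) = 99.21
  E: 0 + 1(335) = 335
  B: 0 + 1(250) = 250
  C: 0 + 2(250) = 500

ξ₂ = 250 mol/min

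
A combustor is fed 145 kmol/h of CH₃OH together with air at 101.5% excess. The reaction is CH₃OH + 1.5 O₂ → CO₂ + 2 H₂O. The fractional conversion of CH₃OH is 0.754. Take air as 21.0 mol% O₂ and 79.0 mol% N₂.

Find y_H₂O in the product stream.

0.0956

Stoichiometric O₂ = 1.5 × 145 = 217.5 kmol/h; O₂ fed = 217.5 × 2.015 = 438.3 kmol/h.
N₂ fed = 438.3 × 79/21 = 1649 kmol/h.
Fuel reacted = 0.754 × 145 → ξ = 109.3 kmol/h.
Outlet (n = n₀ + ν ξ):
  CH₃OH: 145 − 1(109.3) = 35.67
  O₂: 438.3 − 1.5(109.3) = 274.3
  N₂: 1649 (inert)
  CO₂: 0 + 1(109.3) = 109.3
  H₂O: 0 + 2(109.3) = 218.7
Total out = 2287 kmol/h; y_H₂O = 218.7 / 2287 = 0.09563.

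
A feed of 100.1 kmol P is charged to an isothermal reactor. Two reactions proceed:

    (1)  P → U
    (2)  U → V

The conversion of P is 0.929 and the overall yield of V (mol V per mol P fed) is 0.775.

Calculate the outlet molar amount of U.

15.4 kmol

Conversion of P: P consumed = 1ξ₁ = 0.929 × 100.1 → ξ₁ = 92.99 kmol.
Yield of V: 1ξ₂ / 100.1 = 0.775 → ξ₂ = 77.58 kmol.
Outlet amounts (n = n₀ + Σ ν·ξ):
  P: 100.1 − 1(92.99) = 7.107
  U: 0 + 1(92.99) − 1(77.58) = 15.42
  V: 0 + 1(77.58) = 77.58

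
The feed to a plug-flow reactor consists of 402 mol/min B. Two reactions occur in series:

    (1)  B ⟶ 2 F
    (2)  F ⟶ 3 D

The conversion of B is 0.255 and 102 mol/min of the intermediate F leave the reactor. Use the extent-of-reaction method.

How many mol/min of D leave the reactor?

Conversion of B: B consumed = 1ξ₁ = 0.255 × 402 → ξ₁ = 102.5 mol/min.
F balance: n_F = 0 + 2ξ₁ − 1ξ₂ = 102 → ξ₂ = (2·102.5 − 102)/1 = 103 mol/min.
Outlet amounts (n = n₀ + Σ ν·ξ):
  B: 402 − 1(102.5) = 299.5
  F: 0 + 2(102.5) − 1(103) = 102
  D: 0 + 3(103) = 309.1

309 mol/min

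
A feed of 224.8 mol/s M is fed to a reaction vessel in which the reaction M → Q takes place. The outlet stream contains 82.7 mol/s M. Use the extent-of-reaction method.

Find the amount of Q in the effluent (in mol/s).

142 mol/s

For M: n = n₀ − 1ξ → 82.7 = 224.8 − 1ξ, giving ξ = 142.1 mol/s.
Outlet amounts (n = n₀ + ν ξ):
  M: 224.8 − 1(142.1) = 82.7
  Q: 0 + 1(142.1) = 142.1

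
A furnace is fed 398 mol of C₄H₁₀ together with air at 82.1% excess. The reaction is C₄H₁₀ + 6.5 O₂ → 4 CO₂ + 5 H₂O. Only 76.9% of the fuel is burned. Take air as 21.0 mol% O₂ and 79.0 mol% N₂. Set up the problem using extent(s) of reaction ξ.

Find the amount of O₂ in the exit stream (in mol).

Stoichiometric O₂ = 6.5 × 398 = 2587 mol; O₂ fed = 2587 × 1.821 = 4711 mol.
N₂ fed = 4711 × 79/21 = 17720 mol.
Fuel reacted = 0.769 × 398 → ξ = 306.1 mol.
Outlet (n = n₀ + ν ξ):
  C₄H₁₀: 398 − 1(306.1) = 91.94
  O₂: 4711 − 6.5(306.1) = 2722
  N₂: 17720 (inert)
  CO₂: 0 + 4(306.1) = 1224
  H₂O: 0 + 5(306.1) = 1530

2720 mol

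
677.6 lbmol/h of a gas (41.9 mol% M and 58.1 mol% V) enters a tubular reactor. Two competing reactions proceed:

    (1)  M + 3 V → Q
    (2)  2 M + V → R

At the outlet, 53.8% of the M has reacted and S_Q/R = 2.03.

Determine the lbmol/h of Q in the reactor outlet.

Conversion of M: M consumed = 0.538 × 283.9 = 152.7 lbmol/h = 1ξ₁ + 2ξ₂.
Selectivity: 1ξ₁ / (1ξ₂) = 2.03 → ξ₁ = 2.03 ξ₂.
Substitute: (1·2.03 + 2) ξ₂ = 152.7 → ξ₂ = 37.9 lbmol/h, ξ₁ = 76.94 lbmol/h.
Outlet amounts (n = n₀ + Σ ν·ξ):
  M: 283.9 − 1(76.94) − 2(37.9) = 131.2
  V: 393.7 − 3(76.94) − 1(37.9) = 125
  Q: 0 + 1(76.94) = 76.94
  R: 0 + 1(37.9) = 37.9

76.9 lbmol/h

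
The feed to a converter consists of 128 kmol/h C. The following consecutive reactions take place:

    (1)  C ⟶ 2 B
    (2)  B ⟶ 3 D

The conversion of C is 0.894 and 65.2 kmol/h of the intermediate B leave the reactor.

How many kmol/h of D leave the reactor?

491 kmol/h

Conversion of C: C consumed = 1ξ₁ = 0.894 × 128 → ξ₁ = 114.4 kmol/h.
B balance: n_B = 0 + 2ξ₁ − 1ξ₂ = 65.2 → ξ₂ = (2·114.4 − 65.2)/1 = 163.7 kmol/h.
Outlet amounts (n = n₀ + Σ ν·ξ):
  C: 128 − 1(114.4) = 13.57
  B: 0 + 2(114.4) − 1(163.7) = 65.2
  D: 0 + 3(163.7) = 491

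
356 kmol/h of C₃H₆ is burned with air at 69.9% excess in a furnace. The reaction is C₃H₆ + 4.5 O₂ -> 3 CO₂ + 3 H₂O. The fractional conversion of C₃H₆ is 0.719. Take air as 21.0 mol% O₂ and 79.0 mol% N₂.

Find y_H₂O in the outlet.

Stoichiometric O₂ = 4.5 × 356 = 1602 kmol/h; O₂ fed = 1602 × 1.699 = 2722 kmol/h.
N₂ fed = 2722 × 79/21 = 10240 kmol/h.
Fuel reacted = 0.719 × 356 → ξ = 256 kmol/h.
Outlet (n = n₀ + ν ξ):
  C₃H₆: 356 − 1(256) = 100
  O₂: 2722 − 4.5(256) = 1570
  N₂: 10240 (inert)
  CO₂: 0 + 3(256) = 767.9
  H₂O: 0 + 3(256) = 767.9
Total out = 13440 kmol/h; y_H₂O = 767.9 / 13440 = 0.05711.

0.0571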